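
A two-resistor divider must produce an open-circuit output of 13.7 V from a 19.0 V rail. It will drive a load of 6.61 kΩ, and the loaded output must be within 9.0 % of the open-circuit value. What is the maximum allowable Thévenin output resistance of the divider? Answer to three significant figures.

Loading drop = R_th/(R_th + R_L) ≤ 0.0900, so R_th ≤ R_L · ε/(1−ε) = 6.61 kΩ × 0.0900/0.9100 = 654 Ω.

R_th ≤ 654 Ω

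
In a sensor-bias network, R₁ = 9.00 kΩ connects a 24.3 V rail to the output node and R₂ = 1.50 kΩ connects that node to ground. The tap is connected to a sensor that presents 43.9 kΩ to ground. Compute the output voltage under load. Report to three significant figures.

V_out ≈ 3.37 V

The load sits in parallel with R₂: R₂‖R_L = (1.50 × 43.9) / (1.50 + 43.9) = 1.450 kΩ.
V_out = 24.3 × 1.450 / (9.00 + 1.450) = 24.3 × 1.450/10.45 = 3.37 V.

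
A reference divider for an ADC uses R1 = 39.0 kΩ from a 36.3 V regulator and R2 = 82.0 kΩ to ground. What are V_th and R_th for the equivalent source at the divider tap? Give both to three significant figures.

V_th is the open-circuit tap voltage: 36.3 × 82.0/(39.0 + 82.0) = 24.6 V.
With the supply zeroed, R1 and R2 appear in parallel from the tap: R_th = R1‖R2 = (39.0 × 82.0)/121.0 = 26.4 kΩ.

V_th = 24.6 V, R_th = 26.4 kΩ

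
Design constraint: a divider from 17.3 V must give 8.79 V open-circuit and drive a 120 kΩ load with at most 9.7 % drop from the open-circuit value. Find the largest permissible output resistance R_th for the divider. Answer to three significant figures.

R_th ≤ 12.9 kΩ

Loading drop = R_th/(R_th + R_L) ≤ 0.0970, so R_th ≤ R_L · ε/(1−ε) = 120 kΩ × 0.0970/0.9030 = 12.9 kΩ.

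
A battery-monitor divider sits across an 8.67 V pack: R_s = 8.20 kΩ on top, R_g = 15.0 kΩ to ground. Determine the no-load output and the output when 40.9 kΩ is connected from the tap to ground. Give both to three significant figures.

Unloaded: 5.61 V; loaded: 4.96 V

Open-circuit: V = 8.67 × 15.0/(8.20 + 15.0) = 5.61 V.
With the load, R_g becomes R_g‖R_L = 10.97 kΩ, so V = 8.67 × 10.97/19.17 = 4.96 V.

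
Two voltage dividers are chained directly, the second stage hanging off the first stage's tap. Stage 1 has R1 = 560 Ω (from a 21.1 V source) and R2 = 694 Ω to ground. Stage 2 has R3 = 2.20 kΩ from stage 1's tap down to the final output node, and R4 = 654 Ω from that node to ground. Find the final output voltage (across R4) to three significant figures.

V_out ≈ 2.41 V

Stage 2 presents R3+R4 = 2854 Ω as a load on stage 1's tap.
Stage 1's lower leg becomes R2‖(R3+R4) = 558.3 Ω, so V_mid = 21.1 × 558.3/1118 = 10.53 V.
Stage 2 is itself unloaded: V_out = V_mid × R4/(R3+R4) = 10.53 × 654/2854 = 2.41 V.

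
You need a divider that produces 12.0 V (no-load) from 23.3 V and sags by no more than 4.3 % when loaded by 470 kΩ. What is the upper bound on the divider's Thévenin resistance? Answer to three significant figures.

Loading drop = R_th/(R_th + R_L) ≤ 0.0430, so R_th ≤ R_L · ε/(1−ε) = 470 kΩ × 0.0430/0.9570 = 21.1 kΩ.
(Any R1, R2 with R2/(R1+R2) = 0.515 and R1‖R2 ≤ 21.1 kΩ will meet the spec.)

R_th ≤ 21.1 kΩ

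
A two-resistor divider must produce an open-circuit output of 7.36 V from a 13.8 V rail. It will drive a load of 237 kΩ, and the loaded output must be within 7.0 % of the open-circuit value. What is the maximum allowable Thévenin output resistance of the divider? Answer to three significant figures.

Loading drop = R_th/(R_th + R_L) ≤ 0.0700, so R_th ≤ R_L · ε/(1−ε) = 237 kΩ × 0.0700/0.9300 = 17.8 kΩ.

R_th ≤ 17.8 kΩ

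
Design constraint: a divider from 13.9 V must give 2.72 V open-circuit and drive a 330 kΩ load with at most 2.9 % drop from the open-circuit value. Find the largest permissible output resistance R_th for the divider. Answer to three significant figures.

R_th ≤ 9.86 kΩ

Loading drop = R_th/(R_th + R_L) ≤ 0.0290, so R_th ≤ R_L · ε/(1−ε) = 330 kΩ × 0.0290/0.9710 = 9.86 kΩ.
(Any R1, R2 with R2/(R1+R2) = 0.196 and R1‖R2 ≤ 9.86 kΩ will meet the spec.)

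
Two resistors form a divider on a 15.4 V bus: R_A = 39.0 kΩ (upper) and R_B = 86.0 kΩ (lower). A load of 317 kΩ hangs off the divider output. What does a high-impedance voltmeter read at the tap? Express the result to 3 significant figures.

V_out ≈ 9.77 V

The load sits in parallel with R_B: R_B‖R_L = (86.0 × 317) / (86.0 + 317) = 67.65 kΩ.
V_out = 15.4 × 67.65 / (39.0 + 67.65) = 15.4 × 67.65/106.6 = 9.77 V.
(Unloaded it would have been 10.6 V.)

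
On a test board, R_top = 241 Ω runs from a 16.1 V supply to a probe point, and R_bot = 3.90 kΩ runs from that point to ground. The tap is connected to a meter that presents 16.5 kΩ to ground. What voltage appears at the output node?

V_out ≈ 15.0 V

The load sits in parallel with R_bot: R_bot‖R_L = (3900 × 16500) / (3900 + 16500) = 3154 Ω.
V_out = 16.1 × 3154 / (241 + 3154) = 16.1 × 3154/3395 = 15.0 V.
(Unloaded it would have been 15.2 V.)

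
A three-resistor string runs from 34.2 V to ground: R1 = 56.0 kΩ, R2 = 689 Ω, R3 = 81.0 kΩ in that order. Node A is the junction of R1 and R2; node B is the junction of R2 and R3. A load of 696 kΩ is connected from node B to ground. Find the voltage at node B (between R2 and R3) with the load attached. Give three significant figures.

At node B, R3 is in parallel with the load: R3‖R_L = 72560 Ω.
Below node A the resistance is R2 + (R3‖R_L) = 73240 Ω, so V_A = 34.2 × 73240/129200 = 19.38 V.
Then V_B = V_A × (R3‖R_L)/(R2 + R3‖R_L) = 19.38 × 72560/73240 = 19.2 V.

V ≈ 19.2 V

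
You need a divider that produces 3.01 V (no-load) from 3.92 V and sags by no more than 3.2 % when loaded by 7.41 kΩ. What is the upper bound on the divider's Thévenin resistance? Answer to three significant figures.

R_th ≤ 245 Ω

Loading drop = R_th/(R_th + R_L) ≤ 0.0320, so R_th ≤ R_L · ε/(1−ε) = 7.41 kΩ × 0.0320/0.9680 = 245 Ω.
(Any R1, R2 with R2/(R1+R2) = 0.768 and R1‖R2 ≤ 245 Ω will meet the spec.)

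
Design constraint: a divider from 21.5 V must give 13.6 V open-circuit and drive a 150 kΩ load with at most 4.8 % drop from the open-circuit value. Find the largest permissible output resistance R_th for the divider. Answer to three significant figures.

R_th ≤ 7.56 kΩ

Loading drop = R_th/(R_th + R_L) ≤ 0.0480, so R_th ≤ R_L · ε/(1−ε) = 150 kΩ × 0.0480/0.9520 = 7.56 kΩ.
(Any R1, R2 with R2/(R1+R2) = 0.633 and R1‖R2 ≤ 7.56 kΩ will meet the spec.)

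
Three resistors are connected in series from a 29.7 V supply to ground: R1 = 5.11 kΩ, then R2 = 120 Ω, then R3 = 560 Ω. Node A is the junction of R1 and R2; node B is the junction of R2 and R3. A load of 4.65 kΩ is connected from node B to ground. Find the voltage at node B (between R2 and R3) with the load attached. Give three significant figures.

V ≈ 2.59 V

At node B, R3 is in parallel with the load: R3‖R_L = 499.8 Ω.
Below node A the resistance is R2 + (R3‖R_L) = 619.8 Ω, so V_A = 29.7 × 619.8/5730 = 3.213 V.
Then V_B = V_A × (R3‖R_L)/(R2 + R3‖R_L) = 3.213 × 499.8/619.8 = 2.59 V.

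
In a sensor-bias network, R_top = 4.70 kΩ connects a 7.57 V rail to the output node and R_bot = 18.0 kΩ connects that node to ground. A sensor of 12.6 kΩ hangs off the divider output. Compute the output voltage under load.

The load sits in parallel with R_bot: R_bot‖R_L = (18.0 × 12.6) / (18.0 + 12.6) = 7.412 kΩ.
V_out = 7.57 × 7.412 / (4.70 + 7.412) = 7.57 × 7.412/12.11 = 4.63 V.
(Unloaded it would have been 6.00 V.)

V_out ≈ 4.63 V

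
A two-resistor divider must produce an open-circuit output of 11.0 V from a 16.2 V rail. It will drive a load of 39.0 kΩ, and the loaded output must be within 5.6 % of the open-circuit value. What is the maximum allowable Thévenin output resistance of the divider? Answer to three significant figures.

Loading drop = R_th/(R_th + R_L) ≤ 0.0560, so R_th ≤ R_L · ε/(1−ε) = 39.0 kΩ × 0.0560/0.9440 = 2.31 kΩ.
(Any R1, R2 with R2/(R1+R2) = 0.679 and R1‖R2 ≤ 2.31 kΩ will meet the spec.)

R_th ≤ 2.31 kΩ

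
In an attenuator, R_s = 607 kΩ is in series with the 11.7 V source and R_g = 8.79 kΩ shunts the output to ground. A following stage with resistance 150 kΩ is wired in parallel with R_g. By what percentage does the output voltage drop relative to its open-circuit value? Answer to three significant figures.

The divider's output (Thévenin) resistance is R_s‖R_g = 8.665 kΩ.
Fractional drop under load = R_th/(R_th + R_L) = 8.665 / (8.665 + 150) = 0.05461.
So the output falls by 5.46 %.

5.46 %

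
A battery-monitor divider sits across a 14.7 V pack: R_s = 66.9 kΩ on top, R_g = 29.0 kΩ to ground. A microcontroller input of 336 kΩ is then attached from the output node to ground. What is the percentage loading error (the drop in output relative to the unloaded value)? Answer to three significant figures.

The divider's output (Thévenin) resistance is R_s‖R_g = 20.23 kΩ.
Fractional drop under load = R_th/(R_th + R_L) = 20.23 / (20.23 + 336) = 0.05679.
So the output falls by 5.68 %.

5.68 %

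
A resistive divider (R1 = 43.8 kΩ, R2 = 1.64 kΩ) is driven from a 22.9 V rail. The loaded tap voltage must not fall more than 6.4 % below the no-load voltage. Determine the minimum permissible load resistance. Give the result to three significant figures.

Output resistance R_th = R1‖R2 = (43.8 × 1.64)/45.44 = 1.581 kΩ.
The fractional drop is R_th/(R_th + R_L); requiring this ≤ 0.0640 gives R_L ≥ R_th(1/0.0640 − 1) = 1.581 × 14.62 = 23.1 kΩ.

R_L(min) ≈ 23.1 kΩ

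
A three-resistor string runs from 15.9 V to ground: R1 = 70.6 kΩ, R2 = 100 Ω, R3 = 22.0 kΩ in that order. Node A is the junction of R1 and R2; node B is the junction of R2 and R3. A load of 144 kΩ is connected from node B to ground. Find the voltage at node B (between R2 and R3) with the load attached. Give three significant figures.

At node B, R3 is in parallel with the load: R3‖R_L = 19080 Ω.
Below node A the resistance is R2 + (R3‖R_L) = 19180 Ω, so V_A = 15.9 × 19180/89780 = 3.397 V.
Then V_B = V_A × (R3‖R_L)/(R2 + R3‖R_L) = 3.397 × 19080/19180 = 3.38 V.

V ≈ 3.38 V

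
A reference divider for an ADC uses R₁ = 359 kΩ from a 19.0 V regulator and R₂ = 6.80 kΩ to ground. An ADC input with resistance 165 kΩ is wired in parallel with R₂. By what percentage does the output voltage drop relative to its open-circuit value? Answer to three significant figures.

3.89 %

The divider's output (Thévenin) resistance is R₁‖R₂ = 6.674 kΩ.
Fractional drop under load = R_th/(R_th + R_L) = 6.674 / (6.674 + 165) = 0.03887.
So the output falls by 3.89 %.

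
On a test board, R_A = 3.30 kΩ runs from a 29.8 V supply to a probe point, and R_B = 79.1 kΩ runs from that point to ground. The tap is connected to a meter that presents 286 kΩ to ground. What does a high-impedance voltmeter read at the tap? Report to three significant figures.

V_out ≈ 28.3 V

The load sits in parallel with R_B: R_B‖R_L = (79.1 × 286) / (79.1 + 286) = 61.96 kΩ.
V_out = 29.8 × 61.96 / (3.30 + 61.96) = 29.8 × 61.96/65.26 = 28.3 V.
(Unloaded it would have been 28.6 V.)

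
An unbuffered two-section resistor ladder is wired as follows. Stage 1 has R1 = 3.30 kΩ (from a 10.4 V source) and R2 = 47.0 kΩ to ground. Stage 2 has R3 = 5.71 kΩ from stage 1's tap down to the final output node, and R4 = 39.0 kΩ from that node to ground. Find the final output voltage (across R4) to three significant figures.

V_out ≈ 7.93 V

Stage 2 presents R3+R4 = 44.71 kΩ as a load on stage 1's tap.
Stage 1's lower leg becomes R2‖(R3+R4) = 22.91 kΩ, so V_mid = 10.4 × 22.91/26.21 = 9.091 V.
Stage 2 is itself unloaded: V_out = V_mid × R4/(R3+R4) = 9.091 × 39.0/44.71 = 7.93 V.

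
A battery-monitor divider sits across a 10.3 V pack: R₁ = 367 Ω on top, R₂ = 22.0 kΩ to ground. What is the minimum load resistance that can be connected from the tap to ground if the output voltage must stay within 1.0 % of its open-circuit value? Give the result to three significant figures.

Output resistance R_th = R₁‖R₂ = (367 × 22000)/22370 = 361.0 Ω.
The fractional drop is R_th/(R_th + R_L); requiring this ≤ 0.0100 gives R_L ≥ R_th(1/0.0100 − 1) = 361.0 × 99.00 = 35.7 kΩ.

R_L(min) ≈ 35.7 kΩ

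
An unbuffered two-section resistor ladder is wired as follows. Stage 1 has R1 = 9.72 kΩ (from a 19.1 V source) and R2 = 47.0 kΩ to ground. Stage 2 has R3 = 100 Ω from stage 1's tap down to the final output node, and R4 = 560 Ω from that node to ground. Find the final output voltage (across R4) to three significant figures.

Stage 2 presents R3+R4 = 660.0 Ω as a load on stage 1's tap.
Stage 1's lower leg becomes R2‖(R3+R4) = 650.9 Ω, so V_mid = 19.1 × 650.9/10370 = 1.199 V.
Stage 2 is itself unloaded: V_out = V_mid × R4/(R3+R4) = 1.199 × 560/660.0 = 1.02 V.

V_out ≈ 1.02 V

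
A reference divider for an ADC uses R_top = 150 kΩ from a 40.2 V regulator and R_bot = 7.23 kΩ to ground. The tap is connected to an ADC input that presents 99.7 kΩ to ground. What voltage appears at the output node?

The load sits in parallel with R_bot: R_bot‖R_L = (7.23 × 99.7) / (7.23 + 99.7) = 6.741 kΩ.
V_out = 40.2 × 6.741 / (150 + 6.741) = 40.2 × 6.741/156.7 = 1.73 V.

V_out ≈ 1.73 V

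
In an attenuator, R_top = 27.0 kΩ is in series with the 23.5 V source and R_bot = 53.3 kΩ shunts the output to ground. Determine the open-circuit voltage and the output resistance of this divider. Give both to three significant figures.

V_th is the open-circuit tap voltage: 23.5 × 53.3/(27.0 + 53.3) = 15.6 V.
With the supply zeroed, R_top and R_bot appear in parallel from the tap: R_th = R_top‖R_bot = (27.0 × 53.3)/80.30 = 17.9 kΩ.

V_th = 15.6 V, R_th = 17.9 kΩ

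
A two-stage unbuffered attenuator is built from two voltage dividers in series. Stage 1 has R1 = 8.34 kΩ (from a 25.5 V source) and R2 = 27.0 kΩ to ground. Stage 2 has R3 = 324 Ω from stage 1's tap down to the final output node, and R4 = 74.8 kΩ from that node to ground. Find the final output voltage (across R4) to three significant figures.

Stage 2 presents R3+R4 = 75120 Ω as a load on stage 1's tap.
Stage 1's lower leg becomes R2‖(R3+R4) = 19860 Ω, so V_mid = 25.5 × 19860/28200 = 17.96 V.
Stage 2 is itself unloaded: V_out = V_mid × R4/(R3+R4) = 17.96 × 74800/75120 = 17.9 V.

V_out ≈ 17.9 V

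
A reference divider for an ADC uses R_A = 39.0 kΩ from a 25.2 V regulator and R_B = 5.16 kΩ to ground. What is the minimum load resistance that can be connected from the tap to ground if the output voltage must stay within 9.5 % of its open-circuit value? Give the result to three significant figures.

R_L(min) ≈ 43.4 kΩ

Output resistance R_th = R_A‖R_B = (39.0 × 5.16)/44.16 = 4.557 kΩ.
The fractional drop is R_th/(R_th + R_L); requiring this ≤ 0.0950 gives R_L ≥ R_th(1/0.0950 − 1) = 4.557 × 9.526 = 43.4 kΩ.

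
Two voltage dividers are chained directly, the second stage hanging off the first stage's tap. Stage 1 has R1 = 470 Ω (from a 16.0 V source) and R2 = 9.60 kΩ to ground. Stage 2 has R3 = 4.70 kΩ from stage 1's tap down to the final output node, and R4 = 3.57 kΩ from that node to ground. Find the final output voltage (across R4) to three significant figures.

V_out ≈ 6.25 V

Stage 2 presents R3+R4 = 8270 Ω as a load on stage 1's tap.
Stage 1's lower leg becomes R2‖(R3+R4) = 4443 Ω, so V_mid = 16.0 × 4443/4913 = 14.47 V.
Stage 2 is itself unloaded: V_out = V_mid × R4/(R3+R4) = 14.47 × 3570/8270 = 6.25 V.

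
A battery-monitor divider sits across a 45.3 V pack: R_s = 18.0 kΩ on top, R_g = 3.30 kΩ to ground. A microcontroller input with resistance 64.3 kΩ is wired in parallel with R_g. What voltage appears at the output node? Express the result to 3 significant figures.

The load sits in parallel with R_g: R_g‖R_L = (3.30 × 64.3) / (3.30 + 64.3) = 3.139 kΩ.
V_out = 45.3 × 3.139 / (18.0 + 3.139) = 45.3 × 3.139/21.14 = 6.73 V.

V_out ≈ 6.73 V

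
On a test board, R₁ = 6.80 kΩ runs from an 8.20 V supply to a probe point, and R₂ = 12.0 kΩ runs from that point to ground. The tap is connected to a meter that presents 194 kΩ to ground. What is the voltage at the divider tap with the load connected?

V_out ≈ 5.12 V

The load sits in parallel with R₂: R₂‖R_L = (12.0 × 194) / (12.0 + 194) = 11.30 kΩ.
V_out = 8.20 × 11.30 / (6.80 + 11.30) = 8.20 × 11.30/18.10 = 5.12 V.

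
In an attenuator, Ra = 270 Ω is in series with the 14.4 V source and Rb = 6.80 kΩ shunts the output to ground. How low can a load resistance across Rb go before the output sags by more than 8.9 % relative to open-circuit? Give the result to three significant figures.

Output resistance R_th = Ra‖Rb = (270 × 6800)/7070 = 259.7 Ω.
The fractional drop is R_th/(R_th + R_L); requiring this ≤ 0.0890 gives R_L ≥ R_th(1/0.0890 − 1) = 259.7 × 10.24 = 2.66 kΩ.

R_L(min) ≈ 2.66 kΩ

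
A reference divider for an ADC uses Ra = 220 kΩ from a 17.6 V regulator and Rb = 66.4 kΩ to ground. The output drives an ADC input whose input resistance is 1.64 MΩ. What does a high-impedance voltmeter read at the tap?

V_out ≈ 3.96 V

The load sits in parallel with Rb: Rb‖R_L = (66.4 × 1640) / (66.4 + 1640) = 63.82 kΩ.
V_out = 17.6 × 63.82 / (220 + 63.82) = 17.6 × 63.82/283.8 = 3.96 V.
(Unloaded it would have been 4.08 V.)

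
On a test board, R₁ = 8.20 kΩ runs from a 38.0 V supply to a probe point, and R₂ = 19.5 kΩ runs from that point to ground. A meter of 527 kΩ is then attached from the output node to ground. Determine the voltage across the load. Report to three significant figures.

The load sits in parallel with R₂: R₂‖R_L = (19.5 × 527) / (19.5 + 527) = 18.80 kΩ.
V_out = 38.0 × 18.80 / (8.20 + 18.80) = 38.0 × 18.80/27.00 = 26.5 V.

V_out ≈ 26.5 V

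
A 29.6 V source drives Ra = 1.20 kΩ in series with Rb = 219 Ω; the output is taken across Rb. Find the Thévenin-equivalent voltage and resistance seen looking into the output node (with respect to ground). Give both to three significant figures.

V_th is the open-circuit tap voltage: 29.6 × 219/(1200 + 219) = 4.57 V.
With the supply zeroed, Ra and Rb appear in parallel from the tap: R_th = Ra‖Rb = (1200 × 219)/1419 = 185 Ω.

V_th = 4.57 V, R_th = 185 Ω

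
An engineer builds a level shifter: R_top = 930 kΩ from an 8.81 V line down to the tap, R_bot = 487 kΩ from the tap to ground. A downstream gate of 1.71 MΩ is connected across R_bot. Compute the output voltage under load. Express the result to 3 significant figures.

V_out ≈ 2.55 V

The load sits in parallel with R_bot: R_bot‖R_L = (487 × 1710) / (487 + 1710) = 379.0 kΩ.
V_out = 8.81 × 379.0 / (930 + 379.0) = 8.81 × 379.0/1309 = 2.55 V.
(Unloaded it would have been 3.03 V.)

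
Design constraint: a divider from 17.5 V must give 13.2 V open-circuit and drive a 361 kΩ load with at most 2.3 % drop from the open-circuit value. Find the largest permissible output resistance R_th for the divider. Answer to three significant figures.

R_th ≤ 8.50 kΩ

Loading drop = R_th/(R_th + R_L) ≤ 0.0230, so R_th ≤ R_L · ε/(1−ε) = 361 kΩ × 0.0230/0.9770 = 8.50 kΩ.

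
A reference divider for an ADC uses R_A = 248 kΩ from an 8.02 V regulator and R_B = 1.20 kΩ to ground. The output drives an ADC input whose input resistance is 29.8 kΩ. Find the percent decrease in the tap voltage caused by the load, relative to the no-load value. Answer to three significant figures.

The divider's output (Thévenin) resistance is R_A‖R_B = 1.194 kΩ.
Fractional drop under load = R_th/(R_th + R_L) = 1.194 / (1.194 + 29.8) = 0.03853.
So the output falls by 3.85 %.

3.85 %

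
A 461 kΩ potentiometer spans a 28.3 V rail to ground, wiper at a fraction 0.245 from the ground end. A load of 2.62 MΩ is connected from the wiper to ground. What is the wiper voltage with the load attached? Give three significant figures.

V ≈ 6.71 V

The wiper splits the pot into (1−α)R = 348.1 kΩ above and αR = 112.9 kΩ below.
Lower section ‖ load = 108.3 kΩ.
V_wiper = 28.3 × 108.3/(348.1 + 108.3) = 6.71 V.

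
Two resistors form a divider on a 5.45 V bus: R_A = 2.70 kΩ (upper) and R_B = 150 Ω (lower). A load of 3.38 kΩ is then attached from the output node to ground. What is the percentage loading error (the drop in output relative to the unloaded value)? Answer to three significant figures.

4.03 %

The divider's output (Thévenin) resistance is R_A‖R_B = 142.1 Ω.
Fractional drop under load = R_th/(R_th + R_L) = 142.1 / (142.1 + 3380) = 0.04035.
So the output falls by 4.03 %.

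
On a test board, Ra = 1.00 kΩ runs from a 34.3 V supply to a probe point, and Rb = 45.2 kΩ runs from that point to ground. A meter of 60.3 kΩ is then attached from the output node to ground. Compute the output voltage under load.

The load sits in parallel with Rb: Rb‖R_L = (45.2 × 60.3) / (45.2 + 60.3) = 25.83 kΩ.
V_out = 34.3 × 25.83 / (1.00 + 25.83) = 34.3 × 25.83/26.83 = 33.0 V.
(Unloaded it would have been 33.6 V.)

V_out ≈ 33.0 V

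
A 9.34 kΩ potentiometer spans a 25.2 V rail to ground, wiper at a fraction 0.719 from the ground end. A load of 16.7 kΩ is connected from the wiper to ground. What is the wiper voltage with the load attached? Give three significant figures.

The wiper splits the pot into (1−α)R = 2.625 kΩ above and αR = 6.715 kΩ below.
Lower section ‖ load = 4.789 kΩ.
V_wiper = 25.2 × 4.789/(2.625 + 4.789) = 16.3 V.

V ≈ 16.3 V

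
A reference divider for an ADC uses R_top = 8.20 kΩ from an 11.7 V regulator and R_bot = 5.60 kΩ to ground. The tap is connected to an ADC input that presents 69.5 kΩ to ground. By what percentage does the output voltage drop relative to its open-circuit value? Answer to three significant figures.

4.57 %

The divider's output (Thévenin) resistance is R_top‖R_bot = 3.328 kΩ.
Fractional drop under load = R_th/(R_th + R_L) = 3.328 / (3.328 + 69.5) = 0.04569.
So the output falls by 4.57 %.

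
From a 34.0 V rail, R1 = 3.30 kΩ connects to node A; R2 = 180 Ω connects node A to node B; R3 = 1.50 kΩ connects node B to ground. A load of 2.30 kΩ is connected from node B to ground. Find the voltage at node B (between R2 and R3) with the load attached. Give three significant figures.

At node B, R3 is in parallel with the load: R3‖R_L = 907.9 Ω.
Below node A the resistance is R2 + (R3‖R_L) = 1088 Ω, so V_A = 34.0 × 1088/4388 = 8.430 V.
Then V_B = V_A × (R3‖R_L)/(R2 + R3‖R_L) = 8.430 × 907.9/1088 = 7.03 V.

V ≈ 7.03 V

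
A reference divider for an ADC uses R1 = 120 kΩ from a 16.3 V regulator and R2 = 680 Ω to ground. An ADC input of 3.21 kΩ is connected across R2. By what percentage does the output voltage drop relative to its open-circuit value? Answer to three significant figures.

Unloaded V = 16.3 × 680/120700 = 0.09185 V.
Loaded: R2‖R_L = 561.1 Ω, giving V = 16.3 × 561.1/120600 = 0.07587 V.
Drop = (0.09185 − 0.07587) / 0.09185 = 17.4 %.

17.4 %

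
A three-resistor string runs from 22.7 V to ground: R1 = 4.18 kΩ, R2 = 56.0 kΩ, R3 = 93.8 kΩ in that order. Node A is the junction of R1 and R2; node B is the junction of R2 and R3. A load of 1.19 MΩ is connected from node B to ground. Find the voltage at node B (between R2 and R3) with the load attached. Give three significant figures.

At node B, R3 is in parallel with the load: R3‖R_L = 86.95 kΩ.
Below node A the resistance is R2 + (R3‖R_L) = 142.9 kΩ, so V_A = 22.7 × 142.9/147.1 = 22.06 V.
Then V_B = V_A × (R3‖R_L)/(R2 + R3‖R_L) = 22.06 × 86.95/142.9 = 13.4 V.

V ≈ 13.4 V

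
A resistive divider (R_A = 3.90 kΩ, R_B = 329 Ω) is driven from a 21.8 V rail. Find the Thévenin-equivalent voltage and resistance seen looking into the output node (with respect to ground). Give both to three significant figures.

V_th is the open-circuit tap voltage: 21.8 × 329/(3900 + 329) = 1.70 V.
With the supply zeroed, R_A and R_B appear in parallel from the tap: R_th = R_A‖R_B = (3900 × 329)/4229 = 303 Ω.

V_th = 1.70 V, R_th = 303 Ω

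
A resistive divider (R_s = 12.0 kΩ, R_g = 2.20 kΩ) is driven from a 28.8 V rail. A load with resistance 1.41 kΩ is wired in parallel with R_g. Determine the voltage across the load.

V_out ≈ 1.92 V

The load sits in parallel with R_g: R_g‖R_L = (2.20 × 1.41) / (2.20 + 1.41) = 0.8593 kΩ.
V_out = 28.8 × 0.8593 / (12.0 + 0.8593) = 28.8 × 0.8593/12.86 = 1.92 V.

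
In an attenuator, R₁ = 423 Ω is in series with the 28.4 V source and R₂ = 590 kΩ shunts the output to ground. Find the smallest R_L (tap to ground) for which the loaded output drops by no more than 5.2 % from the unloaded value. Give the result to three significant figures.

Output resistance R_th = R₁‖R₂ = (423 × 590000)/590400 = 422.7 Ω.
The fractional drop is R_th/(R_th + R_L); requiring this ≤ 0.0520 gives R_L ≥ R_th(1/0.0520 − 1) = 422.7 × 18.23 = 7.71 kΩ.

R_L(min) ≈ 7.71 kΩ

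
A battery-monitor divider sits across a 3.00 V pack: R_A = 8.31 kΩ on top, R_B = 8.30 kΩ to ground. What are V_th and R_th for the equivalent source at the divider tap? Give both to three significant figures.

V_th = 1.50 V, R_th = 4.15 kΩ

V_th is the open-circuit tap voltage: 3.00 × 8.30/(8.31 + 8.30) = 1.50 V.
With the supply zeroed, R_A and R_B appear in parallel from the tap: R_th = R_A‖R_B = (8.31 × 8.30)/16.61 = 4.15 kΩ.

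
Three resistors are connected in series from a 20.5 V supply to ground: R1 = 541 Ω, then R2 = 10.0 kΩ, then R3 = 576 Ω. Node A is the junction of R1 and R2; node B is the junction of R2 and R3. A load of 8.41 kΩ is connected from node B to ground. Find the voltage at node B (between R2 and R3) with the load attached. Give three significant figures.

V ≈ 0.997 V

At node B, R3 is in parallel with the load: R3‖R_L = 539.1 Ω.
Below node A the resistance is R2 + (R3‖R_L) = 10540 Ω, so V_A = 20.5 × 10540/11080 = 19.50 V.
Then V_B = V_A × (R3‖R_L)/(R2 + R3‖R_L) = 19.50 × 539.1/10540 = 0.997 V.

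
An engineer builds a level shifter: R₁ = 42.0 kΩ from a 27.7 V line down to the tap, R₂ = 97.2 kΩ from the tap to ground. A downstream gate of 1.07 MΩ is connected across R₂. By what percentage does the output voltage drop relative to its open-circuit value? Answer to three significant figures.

The divider's output (Thévenin) resistance is R₁‖R₂ = 29.33 kΩ.
Fractional drop under load = R_th/(R_th + R_L) = 29.33 / (29.33 + 1070) = 0.02668.
So the output falls by 2.67 %.

2.67 %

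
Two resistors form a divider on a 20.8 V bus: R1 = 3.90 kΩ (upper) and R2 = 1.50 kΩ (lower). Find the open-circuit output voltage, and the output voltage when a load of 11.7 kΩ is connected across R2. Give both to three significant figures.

Open-circuit: V = 20.8 × 1.50/(3.90 + 1.50) = 5.78 V.
With the load, R2 becomes R2‖R_L = 1.330 kΩ, so V = 20.8 × 1.330/5.230 = 5.29 V.

Unloaded: 5.78 V; loaded: 5.29 V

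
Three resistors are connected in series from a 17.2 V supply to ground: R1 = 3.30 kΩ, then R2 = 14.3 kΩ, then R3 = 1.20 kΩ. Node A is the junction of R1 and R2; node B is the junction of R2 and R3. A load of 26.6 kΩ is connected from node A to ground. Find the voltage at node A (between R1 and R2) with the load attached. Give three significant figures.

V ≈ 12.9 V

Below node A the series string R2+R3 = 15.50 kΩ sits in parallel with the 26.6 kΩ load: 9.793 kΩ.
V_A = 17.2 × 9.793/(3.30 + 9.793) = 12.9 V.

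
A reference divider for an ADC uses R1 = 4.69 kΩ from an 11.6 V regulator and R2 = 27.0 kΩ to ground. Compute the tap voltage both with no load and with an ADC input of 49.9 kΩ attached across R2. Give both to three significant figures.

Open-circuit: V = 11.6 × 27.0/(4.69 + 27.0) = 9.88 V.
With the load, R2 becomes R2‖R_L = 17.52 kΩ, so V = 11.6 × 17.52/22.21 = 9.15 V.

Unloaded: 9.88 V; loaded: 9.15 V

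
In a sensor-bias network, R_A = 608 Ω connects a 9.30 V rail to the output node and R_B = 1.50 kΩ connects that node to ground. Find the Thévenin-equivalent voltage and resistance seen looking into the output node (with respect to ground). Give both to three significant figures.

V_th = 6.62 V, R_th = 433 Ω

V_th is the open-circuit tap voltage: 9.30 × 1500/(608 + 1500) = 6.62 V.
With the supply zeroed, R_A and R_B appear in parallel from the tap: R_th = R_A‖R_B = (608 × 1500)/2108 = 433 Ω.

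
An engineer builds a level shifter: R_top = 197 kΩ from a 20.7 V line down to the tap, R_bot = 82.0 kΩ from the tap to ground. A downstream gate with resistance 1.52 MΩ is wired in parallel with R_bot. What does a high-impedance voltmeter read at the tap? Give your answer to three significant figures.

The load sits in parallel with R_bot: R_bot‖R_L = (82.0 × 1520) / (82.0 + 1520) = 77.80 kΩ.
V_out = 20.7 × 77.80 / (197 + 77.80) = 20.7 × 77.80/274.8 = 5.86 V.

V_out ≈ 5.86 V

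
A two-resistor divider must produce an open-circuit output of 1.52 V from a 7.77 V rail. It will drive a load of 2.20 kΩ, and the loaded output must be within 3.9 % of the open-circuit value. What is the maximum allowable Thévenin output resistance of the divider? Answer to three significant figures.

R_th ≤ 89.3 Ω

Loading drop = R_th/(R_th + R_L) ≤ 0.0390, so R_th ≤ R_L · ε/(1−ε) = 2.20 kΩ × 0.0390/0.9610 = 89.3 Ω.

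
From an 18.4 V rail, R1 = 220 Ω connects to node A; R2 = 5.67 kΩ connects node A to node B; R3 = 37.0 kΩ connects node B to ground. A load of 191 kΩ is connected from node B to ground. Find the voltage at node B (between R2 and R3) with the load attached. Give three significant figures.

At node B, R3 is in parallel with the load: R3‖R_L = 31000 Ω.
Below node A the resistance is R2 + (R3‖R_L) = 36670 Ω, so V_A = 18.4 × 36670/36890 = 18.29 V.
Then V_B = V_A × (R3‖R_L)/(R2 + R3‖R_L) = 18.29 × 31000/36670 = 15.5 V.

V ≈ 15.5 V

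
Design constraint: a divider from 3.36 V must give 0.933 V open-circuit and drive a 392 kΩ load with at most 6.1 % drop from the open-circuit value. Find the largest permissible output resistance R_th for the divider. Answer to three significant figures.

Loading drop = R_th/(R_th + R_L) ≤ 0.0610, so R_th ≤ R_L · ε/(1−ε) = 392 kΩ × 0.0610/0.9390 = 25.5 kΩ.

R_th ≤ 25.5 kΩ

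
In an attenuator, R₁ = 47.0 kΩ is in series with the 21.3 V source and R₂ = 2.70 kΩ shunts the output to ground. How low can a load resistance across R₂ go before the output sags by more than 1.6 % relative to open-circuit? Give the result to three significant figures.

R_L(min) ≈ 157 kΩ

Output resistance R_th = R₁‖R₂ = (47.0 × 2.70)/49.70 = 2.553 kΩ.
The fractional drop is R_th/(R_th + R_L); requiring this ≤ 0.0160 gives R_L ≥ R_th(1/0.0160 − 1) = 2.553 × 61.50 = 157 kΩ.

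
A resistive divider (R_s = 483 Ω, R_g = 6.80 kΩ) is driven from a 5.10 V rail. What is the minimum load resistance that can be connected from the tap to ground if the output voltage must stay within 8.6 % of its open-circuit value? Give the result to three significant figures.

R_L(min) ≈ 4.79 kΩ

Output resistance R_th = R_s‖R_g = (483 × 6800)/7283 = 451.0 Ω.
The fractional drop is R_th/(R_th + R_L); requiring this ≤ 0.0860 gives R_L ≥ R_th(1/0.0860 − 1) = 451.0 × 10.63 = 4.79 kΩ.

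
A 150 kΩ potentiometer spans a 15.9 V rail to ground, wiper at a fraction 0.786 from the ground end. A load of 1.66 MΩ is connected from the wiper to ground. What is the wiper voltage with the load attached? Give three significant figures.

V ≈ 12.3 V

The wiper splits the pot into (1−α)R = 32.10 kΩ above and αR = 117.9 kΩ below.
Lower section ‖ load = 110.1 kΩ.
V_wiper = 15.9 × 110.1/(32.10 + 110.1) = 12.3 V.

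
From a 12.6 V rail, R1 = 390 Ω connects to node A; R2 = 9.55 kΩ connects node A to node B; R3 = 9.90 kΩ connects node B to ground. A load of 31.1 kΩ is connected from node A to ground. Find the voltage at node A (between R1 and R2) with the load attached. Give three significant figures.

V ≈ 12.2 V

Below node A the series string R2+R3 = 19450 Ω sits in parallel with the 31100 Ω load: 11970 Ω.
V_A = 12.6 × 11970/(390 + 11970) = 12.2 V.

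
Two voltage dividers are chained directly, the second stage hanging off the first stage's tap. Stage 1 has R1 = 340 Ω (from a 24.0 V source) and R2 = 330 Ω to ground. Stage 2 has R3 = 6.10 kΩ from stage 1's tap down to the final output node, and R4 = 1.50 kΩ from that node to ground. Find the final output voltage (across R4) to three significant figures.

Stage 2 presents R3+R4 = 7600 Ω as a load on stage 1's tap.
Stage 1's lower leg becomes R2‖(R3+R4) = 316.3 Ω, so V_mid = 24.0 × 316.3/656.3 = 11.57 V.
Stage 2 is itself unloaded: V_out = V_mid × R4/(R3+R4) = 11.57 × 1500/7600 = 2.28 V.

V_out ≈ 2.28 V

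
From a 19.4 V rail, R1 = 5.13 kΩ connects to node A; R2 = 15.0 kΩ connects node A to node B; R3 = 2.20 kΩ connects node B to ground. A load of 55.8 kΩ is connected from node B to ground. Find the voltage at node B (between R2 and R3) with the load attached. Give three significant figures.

At node B, R3 is in parallel with the load: R3‖R_L = 2.117 kΩ.
Below node A the resistance is R2 + (R3‖R_L) = 17.12 kΩ, so V_A = 19.4 × 17.12/22.25 = 14.93 V.
Then V_B = V_A × (R3‖R_L)/(R2 + R3‖R_L) = 14.93 × 2.117/17.12 = 1.85 V.

V ≈ 1.85 V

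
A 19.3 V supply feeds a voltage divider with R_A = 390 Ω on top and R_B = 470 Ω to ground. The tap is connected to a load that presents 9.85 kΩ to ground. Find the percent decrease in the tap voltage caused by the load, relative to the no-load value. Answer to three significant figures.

The divider's output (Thévenin) resistance is R_A‖R_B = 213.1 Ω.
Fractional drop under load = R_th/(R_th + R_L) = 213.1 / (213.1 + 9850) = 0.02118.
So the output falls by 2.12 %.

2.12 %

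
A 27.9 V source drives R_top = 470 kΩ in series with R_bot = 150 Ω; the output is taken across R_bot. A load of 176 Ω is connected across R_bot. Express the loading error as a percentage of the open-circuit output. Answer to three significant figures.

Unloaded V = 27.9 × 150/470200 = 0.008901 V.
Loaded: R_bot‖R_L = 80.98 Ω, giving V = 27.9 × 80.98/470100 = 0.004806 V.
Drop = (0.008901 − 0.004806) / 0.008901 = 46.0 %.

46.0 %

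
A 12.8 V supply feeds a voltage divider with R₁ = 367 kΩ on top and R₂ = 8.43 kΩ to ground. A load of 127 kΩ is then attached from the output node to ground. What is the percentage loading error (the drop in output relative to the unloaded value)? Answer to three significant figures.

The divider's output (Thévenin) resistance is R₁‖R₂ = 8.241 kΩ.
Fractional drop under load = R_th/(R_th + R_L) = 8.241 / (8.241 + 127) = 0.06093.
So the output falls by 6.09 %.

6.09 %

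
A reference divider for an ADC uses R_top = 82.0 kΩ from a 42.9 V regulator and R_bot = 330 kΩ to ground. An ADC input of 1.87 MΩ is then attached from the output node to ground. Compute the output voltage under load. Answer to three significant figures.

The load sits in parallel with R_bot: R_bot‖R_L = (330 × 1870) / (330 + 1870) = 280.5 kΩ.
V_out = 42.9 × 280.5 / (82.0 + 280.5) = 42.9 × 280.5/362.5 = 33.2 V.
(Unloaded it would have been 34.4 V.)

V_out ≈ 33.2 V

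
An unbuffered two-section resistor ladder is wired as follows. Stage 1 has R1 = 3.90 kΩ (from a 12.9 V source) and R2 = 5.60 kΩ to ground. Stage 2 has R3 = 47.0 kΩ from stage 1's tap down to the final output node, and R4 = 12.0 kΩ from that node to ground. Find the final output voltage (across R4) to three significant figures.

V_out ≈ 1.49 V

Stage 2 presents R3+R4 = 59.00 kΩ as a load on stage 1's tap.
Stage 1's lower leg becomes R2‖(R3+R4) = 5.115 kΩ, so V_mid = 12.9 × 5.115/9.015 = 7.319 V.
Stage 2 is itself unloaded: V_out = V_mid × R4/(R3+R4) = 7.319 × 12.0/59.00 = 1.49 V.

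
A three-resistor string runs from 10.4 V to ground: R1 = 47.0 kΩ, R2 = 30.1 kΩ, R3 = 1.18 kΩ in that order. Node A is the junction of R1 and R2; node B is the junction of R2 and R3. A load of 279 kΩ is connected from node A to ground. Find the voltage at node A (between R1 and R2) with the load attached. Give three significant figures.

Below node A the series string R2+R3 = 31.28 kΩ sits in parallel with the 279 kΩ load: 28.13 kΩ.
V_A = 10.4 × 28.13/(47.0 + 28.13) = 3.89 V.

V ≈ 3.89 V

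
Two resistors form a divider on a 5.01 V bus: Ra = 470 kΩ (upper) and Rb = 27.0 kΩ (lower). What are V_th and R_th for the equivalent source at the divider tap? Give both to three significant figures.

V_th = 0.272 V, R_th = 25.5 kΩ

V_th is the open-circuit tap voltage: 5.01 × 27.0/(470 + 27.0) = 0.272 V.
With the supply zeroed, Ra and Rb appear in parallel from the tap: R_th = Ra‖Rb = (470 × 27.0)/497.0 = 25.5 kΩ.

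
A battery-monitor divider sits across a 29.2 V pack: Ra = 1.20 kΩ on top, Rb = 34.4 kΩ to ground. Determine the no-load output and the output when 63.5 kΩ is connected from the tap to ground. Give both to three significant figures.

Open-circuit: V = 29.2 × 34.4/(1.20 + 34.4) = 28.2 V.
With the load, Rb becomes Rb‖R_L = 22.31 kΩ, so V = 29.2 × 22.31/23.51 = 27.7 V.

Unloaded: 28.2 V; loaded: 27.7 V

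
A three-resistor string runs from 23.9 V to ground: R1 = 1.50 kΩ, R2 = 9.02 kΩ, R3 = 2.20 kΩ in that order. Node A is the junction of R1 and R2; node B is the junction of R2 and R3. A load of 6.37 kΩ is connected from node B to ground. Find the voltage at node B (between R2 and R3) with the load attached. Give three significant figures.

V ≈ 3.22 V

At node B, R3 is in parallel with the load: R3‖R_L = 1.635 kΩ.
Below node A the resistance is R2 + (R3‖R_L) = 10.66 kΩ, so V_A = 23.9 × 10.66/12.16 = 20.95 V.
Then V_B = V_A × (R3‖R_L)/(R2 + R3‖R_L) = 20.95 × 1.635/10.66 = 3.22 V.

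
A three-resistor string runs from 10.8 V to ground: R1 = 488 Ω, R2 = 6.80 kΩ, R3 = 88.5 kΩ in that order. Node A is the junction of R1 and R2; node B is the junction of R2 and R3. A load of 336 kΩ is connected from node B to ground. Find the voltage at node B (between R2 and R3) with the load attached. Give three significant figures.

At node B, R3 is in parallel with the load: R3‖R_L = 70050 Ω.
Below node A the resistance is R2 + (R3‖R_L) = 76850 Ω, so V_A = 10.8 × 76850/77340 = 10.73 V.
Then V_B = V_A × (R3‖R_L)/(R2 + R3‖R_L) = 10.73 × 70050/76850 = 9.78 V.

V ≈ 9.78 V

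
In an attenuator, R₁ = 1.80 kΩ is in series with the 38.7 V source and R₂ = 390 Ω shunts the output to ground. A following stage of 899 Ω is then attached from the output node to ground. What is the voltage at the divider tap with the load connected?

V_out ≈ 5.08 V

The load sits in parallel with R₂: R₂‖R_L = (390 × 899) / (390 + 899) = 272.0 Ω.
V_out = 38.7 × 272.0 / (1800 + 272.0) = 38.7 × 272.0/2072 = 5.08 V.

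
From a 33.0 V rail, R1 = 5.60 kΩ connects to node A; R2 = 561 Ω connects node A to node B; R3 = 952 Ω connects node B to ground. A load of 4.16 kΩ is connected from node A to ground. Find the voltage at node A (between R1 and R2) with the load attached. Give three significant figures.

V ≈ 5.46 V

Below node A the series string R2+R3 = 1513 Ω sits in parallel with the 4160 Ω load: 1109 Ω.
V_A = 33.0 × 1109/(5600 + 1109) = 5.46 V.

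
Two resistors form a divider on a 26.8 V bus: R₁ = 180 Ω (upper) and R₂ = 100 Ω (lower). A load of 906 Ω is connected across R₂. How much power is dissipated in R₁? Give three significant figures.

P ≈ 1770 mW

Total resistance from the source is R₁ + (R₂‖R_L) = 270.1 Ω, so I = 26.8/270.1 Ω = 99.24 mA.
P = I²·R₁ = (99.24 mA)² × 180 Ω = 1770 mW.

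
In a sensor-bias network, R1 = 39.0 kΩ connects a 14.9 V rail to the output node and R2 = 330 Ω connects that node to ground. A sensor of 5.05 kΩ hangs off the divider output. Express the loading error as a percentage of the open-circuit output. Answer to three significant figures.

The divider's output (Thévenin) resistance is R1‖R2 = 327.2 Ω.
Fractional drop under load = R_th/(R_th + R_L) = 327.2 / (327.2 + 5050) = 0.06085.
So the output falls by 6.09 %.

6.09 %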